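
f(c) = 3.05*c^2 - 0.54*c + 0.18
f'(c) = 6.1*c - 0.54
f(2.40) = 16.45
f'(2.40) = 14.10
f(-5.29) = 88.39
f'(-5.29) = -32.81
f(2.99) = 25.83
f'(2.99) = 17.70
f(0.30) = 0.29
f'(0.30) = 1.29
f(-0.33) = 0.69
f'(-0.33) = -2.55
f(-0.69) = 2.00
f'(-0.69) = -4.75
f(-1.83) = 11.38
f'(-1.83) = -11.70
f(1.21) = 3.99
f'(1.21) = 6.84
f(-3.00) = 29.25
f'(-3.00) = -18.84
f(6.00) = 106.74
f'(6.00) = 36.06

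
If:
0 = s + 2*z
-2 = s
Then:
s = -2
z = 1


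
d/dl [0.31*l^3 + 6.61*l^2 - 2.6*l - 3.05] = 0.93*l^2 + 13.22*l - 2.6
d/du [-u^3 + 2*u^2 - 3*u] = -3*u^2 + 4*u - 3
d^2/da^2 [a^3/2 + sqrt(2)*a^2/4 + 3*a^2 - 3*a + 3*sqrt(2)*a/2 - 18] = 3*a + sqrt(2)/2 + 6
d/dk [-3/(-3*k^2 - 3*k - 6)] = (-2*k - 1)/(k^2 + k + 2)^2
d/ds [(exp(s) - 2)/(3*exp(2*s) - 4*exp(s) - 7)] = 3*(-exp(2*s) + 4*exp(s) - 5)*exp(s)/(9*exp(4*s) - 24*exp(3*s) - 26*exp(2*s) + 56*exp(s) + 49)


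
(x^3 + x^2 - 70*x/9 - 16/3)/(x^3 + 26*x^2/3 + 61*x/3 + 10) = (x - 8/3)/(x + 5)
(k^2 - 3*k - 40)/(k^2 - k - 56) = (k + 5)/(k + 7)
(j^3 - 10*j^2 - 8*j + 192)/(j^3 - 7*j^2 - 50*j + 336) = (j + 4)/(j + 7)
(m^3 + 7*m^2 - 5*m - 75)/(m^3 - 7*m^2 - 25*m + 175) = (m^2 + 2*m - 15)/(m^2 - 12*m + 35)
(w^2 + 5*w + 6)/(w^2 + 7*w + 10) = (w + 3)/(w + 5)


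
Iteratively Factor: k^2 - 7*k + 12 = (k - 4)*(k - 3)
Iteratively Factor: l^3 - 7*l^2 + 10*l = (l)*(l^2 - 7*l + 10) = l*(l - 5)*(l - 2)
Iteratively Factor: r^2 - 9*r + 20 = (r - 4)*(r - 5)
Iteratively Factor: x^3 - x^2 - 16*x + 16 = (x - 1)*(x^2 - 16) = (x - 4)*(x - 1)*(x + 4)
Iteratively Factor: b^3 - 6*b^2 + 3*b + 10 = (b - 2)*(b^2 - 4*b - 5) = (b - 5)*(b - 2)*(b + 1)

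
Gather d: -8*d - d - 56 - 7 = -9*d - 63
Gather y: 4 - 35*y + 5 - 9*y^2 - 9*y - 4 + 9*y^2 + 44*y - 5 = 0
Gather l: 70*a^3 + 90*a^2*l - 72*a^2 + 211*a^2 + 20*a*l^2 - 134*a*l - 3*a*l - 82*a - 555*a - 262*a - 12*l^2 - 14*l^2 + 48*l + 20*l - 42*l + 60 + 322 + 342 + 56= 70*a^3 + 139*a^2 - 899*a + l^2*(20*a - 26) + l*(90*a^2 - 137*a + 26) + 780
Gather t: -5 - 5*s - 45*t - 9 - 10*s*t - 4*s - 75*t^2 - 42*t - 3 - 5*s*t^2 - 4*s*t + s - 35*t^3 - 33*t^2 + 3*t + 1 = -8*s - 35*t^3 + t^2*(-5*s - 108) + t*(-14*s - 84) - 16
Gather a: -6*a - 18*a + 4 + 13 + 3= 20 - 24*a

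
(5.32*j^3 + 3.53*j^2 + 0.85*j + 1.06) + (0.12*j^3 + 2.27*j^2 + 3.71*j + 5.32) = 5.44*j^3 + 5.8*j^2 + 4.56*j + 6.38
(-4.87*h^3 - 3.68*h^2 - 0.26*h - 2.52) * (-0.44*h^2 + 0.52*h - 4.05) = 2.1428*h^5 - 0.9132*h^4 + 17.9243*h^3 + 15.8776*h^2 - 0.2574*h + 10.206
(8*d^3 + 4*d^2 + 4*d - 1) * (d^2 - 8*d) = 8*d^5 - 60*d^4 - 28*d^3 - 33*d^2 + 8*d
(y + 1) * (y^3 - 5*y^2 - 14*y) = y^4 - 4*y^3 - 19*y^2 - 14*y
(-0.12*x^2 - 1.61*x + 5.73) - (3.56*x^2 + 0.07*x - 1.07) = -3.68*x^2 - 1.68*x + 6.8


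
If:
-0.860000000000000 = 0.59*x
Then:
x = -1.46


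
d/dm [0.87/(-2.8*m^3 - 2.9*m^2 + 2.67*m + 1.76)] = (7.308*m^2 + 5.046*m - 2.3229)/(2.8*m^3 + 2.9*m^2 - 2.67*m - 1.76)^2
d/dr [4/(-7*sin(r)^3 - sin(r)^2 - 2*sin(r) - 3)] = 4*(21*sin(r)^2 + 2*sin(r) + 2)*cos(r)/(7*sin(r)^3 + sin(r)^2 + 2*sin(r) + 3)^2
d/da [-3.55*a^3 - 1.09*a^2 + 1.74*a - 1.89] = -10.65*a^2 - 2.18*a + 1.74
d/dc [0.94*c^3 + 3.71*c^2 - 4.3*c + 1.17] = 2.82*c^2 + 7.42*c - 4.3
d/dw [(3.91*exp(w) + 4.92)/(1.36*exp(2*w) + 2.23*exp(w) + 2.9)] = (-5.3176*exp(2*w) - 13.3824*exp(w) + 0.3674)*exp(w)/(1.8496*exp(4*w) + 6.0656*exp(3*w) + 12.8609*exp(2*w) + 12.934*exp(w) + 8.41)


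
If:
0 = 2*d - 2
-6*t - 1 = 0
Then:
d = 1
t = -1/6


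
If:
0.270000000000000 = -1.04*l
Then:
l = -0.26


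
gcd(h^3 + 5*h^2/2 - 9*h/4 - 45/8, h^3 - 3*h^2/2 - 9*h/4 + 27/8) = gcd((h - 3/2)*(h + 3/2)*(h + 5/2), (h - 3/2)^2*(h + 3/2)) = h^2 - 9/4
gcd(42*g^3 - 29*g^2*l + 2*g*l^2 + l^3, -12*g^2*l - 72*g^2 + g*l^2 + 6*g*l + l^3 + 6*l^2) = 3*g - l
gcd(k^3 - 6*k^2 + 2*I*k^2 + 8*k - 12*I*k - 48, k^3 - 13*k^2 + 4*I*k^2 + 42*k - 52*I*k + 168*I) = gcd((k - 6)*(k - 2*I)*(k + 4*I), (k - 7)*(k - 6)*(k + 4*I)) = k^2 + k*(-6 + 4*I) - 24*I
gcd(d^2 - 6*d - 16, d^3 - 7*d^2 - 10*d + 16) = d^2 - 6*d - 16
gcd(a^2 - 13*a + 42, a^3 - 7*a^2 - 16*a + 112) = a - 7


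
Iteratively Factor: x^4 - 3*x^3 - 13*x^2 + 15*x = (x - 5)*(x^3 + 2*x^2 - 3*x) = (x - 5)*(x + 3)*(x^2 - x) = (x - 5)*(x - 1)*(x + 3)*(x)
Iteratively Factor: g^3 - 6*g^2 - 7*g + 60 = (g - 4)*(g^2 - 2*g - 15) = (g - 4)*(g + 3)*(g - 5)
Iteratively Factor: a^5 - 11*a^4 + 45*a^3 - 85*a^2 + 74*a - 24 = (a - 1)*(a^4 - 10*a^3 + 35*a^2 - 50*a + 24) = (a - 4)*(a - 1)*(a^3 - 6*a^2 + 11*a - 6) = (a - 4)*(a - 2)*(a - 1)*(a^2 - 4*a + 3) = (a - 4)*(a - 3)*(a - 2)*(a - 1)*(a - 1)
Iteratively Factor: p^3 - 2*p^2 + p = (p)*(p^2 - 2*p + 1) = p*(p - 1)*(p - 1)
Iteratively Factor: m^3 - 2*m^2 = (m)*(m^2 - 2*m) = m^2*(m - 2)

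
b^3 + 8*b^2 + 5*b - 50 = (b - 2)*(b + 5)^2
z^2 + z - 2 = (z - 1)*(z + 2)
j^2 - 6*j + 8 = (j - 4)*(j - 2)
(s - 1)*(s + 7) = s^2 + 6*s - 7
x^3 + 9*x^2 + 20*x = x*(x + 4)*(x + 5)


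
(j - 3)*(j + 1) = j^2 - 2*j - 3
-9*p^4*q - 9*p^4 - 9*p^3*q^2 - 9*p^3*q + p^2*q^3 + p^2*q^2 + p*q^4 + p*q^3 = (-3*p + q)*(p + q)*(3*p + q)*(p*q + p)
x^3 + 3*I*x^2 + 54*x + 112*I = (x - 7*I)*(x + 2*I)*(x + 8*I)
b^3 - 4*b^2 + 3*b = b*(b - 3)*(b - 1)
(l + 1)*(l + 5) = l^2 + 6*l + 5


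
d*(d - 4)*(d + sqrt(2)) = d^3 - 4*d^2 + sqrt(2)*d^2 - 4*sqrt(2)*d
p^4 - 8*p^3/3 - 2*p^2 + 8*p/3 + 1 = (p - 3)*(p - 1)*(p + 1/3)*(p + 1)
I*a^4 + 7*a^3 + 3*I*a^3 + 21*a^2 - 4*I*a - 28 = (a + 2)^2*(a - 7*I)*(I*a - I)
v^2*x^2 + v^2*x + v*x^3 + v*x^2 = x*(v + x)*(v*x + v)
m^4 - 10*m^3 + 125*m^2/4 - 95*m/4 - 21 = (m - 4)*(m - 7/2)*(m - 3)*(m + 1/2)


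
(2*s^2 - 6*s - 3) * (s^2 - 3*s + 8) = 2*s^4 - 12*s^3 + 31*s^2 - 39*s - 24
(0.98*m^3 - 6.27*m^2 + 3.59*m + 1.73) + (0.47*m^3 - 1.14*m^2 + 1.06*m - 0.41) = 1.45*m^3 - 7.41*m^2 + 4.65*m + 1.32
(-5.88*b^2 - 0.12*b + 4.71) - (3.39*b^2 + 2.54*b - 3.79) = -9.27*b^2 - 2.66*b + 8.5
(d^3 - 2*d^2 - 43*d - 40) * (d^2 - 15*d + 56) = d^5 - 17*d^4 + 43*d^3 + 493*d^2 - 1808*d - 2240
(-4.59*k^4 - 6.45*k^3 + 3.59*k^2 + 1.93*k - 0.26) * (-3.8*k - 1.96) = 17.442*k^5 + 33.5064*k^4 - 1.0*k^3 - 14.3704*k^2 - 2.7948*k + 0.5096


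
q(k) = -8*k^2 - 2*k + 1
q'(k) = -16*k - 2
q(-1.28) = -9.55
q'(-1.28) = 18.48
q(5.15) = -221.48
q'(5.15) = -84.40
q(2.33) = -47.09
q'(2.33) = -39.28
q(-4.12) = -126.56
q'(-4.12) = 63.92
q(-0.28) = 0.93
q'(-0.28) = 2.48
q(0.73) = -4.72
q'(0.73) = -13.68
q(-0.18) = 1.10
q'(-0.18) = 0.88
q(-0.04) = 1.07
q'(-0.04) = -1.36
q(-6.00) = -275.00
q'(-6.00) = 94.00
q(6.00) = -299.00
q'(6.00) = -98.00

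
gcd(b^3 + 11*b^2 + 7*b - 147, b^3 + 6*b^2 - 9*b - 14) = b + 7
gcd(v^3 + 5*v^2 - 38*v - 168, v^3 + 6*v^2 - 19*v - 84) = v + 7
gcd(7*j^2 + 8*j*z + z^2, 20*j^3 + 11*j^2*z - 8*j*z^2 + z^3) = j + z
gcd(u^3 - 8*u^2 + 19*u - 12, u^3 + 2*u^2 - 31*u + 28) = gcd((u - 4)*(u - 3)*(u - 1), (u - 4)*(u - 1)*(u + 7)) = u^2 - 5*u + 4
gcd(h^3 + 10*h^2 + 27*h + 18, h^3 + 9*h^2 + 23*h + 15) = h^2 + 4*h + 3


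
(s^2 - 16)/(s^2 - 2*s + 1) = (s^2 - 16)/(s^2 - 2*s + 1)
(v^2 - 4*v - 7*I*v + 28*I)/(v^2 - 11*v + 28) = (v - 7*I)/(v - 7)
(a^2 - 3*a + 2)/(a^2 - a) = (a - 2)/a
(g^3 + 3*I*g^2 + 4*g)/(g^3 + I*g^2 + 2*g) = (g + 4*I)/(g + 2*I)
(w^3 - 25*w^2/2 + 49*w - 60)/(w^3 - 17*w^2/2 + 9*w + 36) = (2*w - 5)/(2*w + 3)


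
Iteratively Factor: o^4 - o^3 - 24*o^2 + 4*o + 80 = (o - 2)*(o^3 + o^2 - 22*o - 40) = (o - 2)*(o + 2)*(o^2 - o - 20) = (o - 2)*(o + 2)*(o + 4)*(o - 5)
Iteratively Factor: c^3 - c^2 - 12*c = (c + 3)*(c^2 - 4*c) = (c - 4)*(c + 3)*(c)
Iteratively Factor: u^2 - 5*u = (u - 5)*(u)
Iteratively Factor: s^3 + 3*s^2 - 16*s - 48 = (s + 4)*(s^2 - s - 12) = (s - 4)*(s + 4)*(s + 3)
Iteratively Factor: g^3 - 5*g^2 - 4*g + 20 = (g + 2)*(g^2 - 7*g + 10) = (g - 5)*(g + 2)*(g - 2)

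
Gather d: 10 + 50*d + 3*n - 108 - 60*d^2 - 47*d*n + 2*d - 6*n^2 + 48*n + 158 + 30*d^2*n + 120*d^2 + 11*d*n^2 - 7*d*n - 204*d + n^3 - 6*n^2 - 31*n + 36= d^2*(30*n + 60) + d*(11*n^2 - 54*n - 152) + n^3 - 12*n^2 + 20*n + 96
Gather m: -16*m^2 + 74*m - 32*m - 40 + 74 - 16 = -16*m^2 + 42*m + 18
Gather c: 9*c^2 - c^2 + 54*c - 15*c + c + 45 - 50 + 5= 8*c^2 + 40*c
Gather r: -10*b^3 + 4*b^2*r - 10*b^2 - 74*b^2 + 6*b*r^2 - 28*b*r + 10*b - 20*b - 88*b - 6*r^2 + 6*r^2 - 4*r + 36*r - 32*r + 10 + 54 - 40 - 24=-10*b^3 - 84*b^2 + 6*b*r^2 - 98*b + r*(4*b^2 - 28*b)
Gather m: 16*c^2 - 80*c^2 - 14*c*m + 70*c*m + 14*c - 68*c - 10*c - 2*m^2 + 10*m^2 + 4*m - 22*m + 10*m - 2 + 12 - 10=-64*c^2 - 64*c + 8*m^2 + m*(56*c - 8)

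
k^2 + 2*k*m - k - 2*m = (k - 1)*(k + 2*m)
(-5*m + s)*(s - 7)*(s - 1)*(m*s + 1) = -5*m^2*s^3 + 40*m^2*s^2 - 35*m^2*s + m*s^4 - 8*m*s^3 + 2*m*s^2 + 40*m*s - 35*m + s^3 - 8*s^2 + 7*s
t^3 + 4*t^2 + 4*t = t*(t + 2)^2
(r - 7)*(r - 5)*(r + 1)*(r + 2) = r^4 - 9*r^3 + r^2 + 81*r + 70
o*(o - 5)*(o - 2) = o^3 - 7*o^2 + 10*o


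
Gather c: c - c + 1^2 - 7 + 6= 0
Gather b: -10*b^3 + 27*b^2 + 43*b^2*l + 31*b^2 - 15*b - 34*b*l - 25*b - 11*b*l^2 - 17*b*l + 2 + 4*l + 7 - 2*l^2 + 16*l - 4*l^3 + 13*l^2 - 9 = -10*b^3 + b^2*(43*l + 58) + b*(-11*l^2 - 51*l - 40) - 4*l^3 + 11*l^2 + 20*l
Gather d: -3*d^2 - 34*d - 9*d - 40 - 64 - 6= -3*d^2 - 43*d - 110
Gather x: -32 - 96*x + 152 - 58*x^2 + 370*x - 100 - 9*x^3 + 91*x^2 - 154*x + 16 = -9*x^3 + 33*x^2 + 120*x + 36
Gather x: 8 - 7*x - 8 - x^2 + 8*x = -x^2 + x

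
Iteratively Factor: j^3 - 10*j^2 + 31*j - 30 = (j - 5)*(j^2 - 5*j + 6) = (j - 5)*(j - 2)*(j - 3)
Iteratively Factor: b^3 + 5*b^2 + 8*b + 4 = (b + 1)*(b^2 + 4*b + 4) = (b + 1)*(b + 2)*(b + 2)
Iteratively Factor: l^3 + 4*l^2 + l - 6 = (l + 3)*(l^2 + l - 2) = (l - 1)*(l + 3)*(l + 2)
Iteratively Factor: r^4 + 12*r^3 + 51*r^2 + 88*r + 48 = (r + 4)*(r^3 + 8*r^2 + 19*r + 12) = (r + 3)*(r + 4)*(r^2 + 5*r + 4) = (r + 1)*(r + 3)*(r + 4)*(r + 4)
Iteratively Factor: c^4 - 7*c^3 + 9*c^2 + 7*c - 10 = (c - 5)*(c^3 - 2*c^2 - c + 2) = (c - 5)*(c - 1)*(c^2 - c - 2) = (c - 5)*(c - 2)*(c - 1)*(c + 1)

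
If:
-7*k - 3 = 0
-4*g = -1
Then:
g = 1/4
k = -3/7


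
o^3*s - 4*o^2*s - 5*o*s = o*(o - 5)*(o*s + s)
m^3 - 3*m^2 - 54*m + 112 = (m - 8)*(m - 2)*(m + 7)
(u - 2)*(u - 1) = u^2 - 3*u + 2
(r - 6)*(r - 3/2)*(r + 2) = r^3 - 11*r^2/2 - 6*r + 18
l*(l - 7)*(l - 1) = l^3 - 8*l^2 + 7*l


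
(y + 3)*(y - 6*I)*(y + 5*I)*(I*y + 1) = I*y^4 + 2*y^3 + 3*I*y^3 + 6*y^2 + 29*I*y^2 + 30*y + 87*I*y + 90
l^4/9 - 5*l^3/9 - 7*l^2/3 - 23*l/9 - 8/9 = (l/3 + 1/3)^2*(l - 8)*(l + 1)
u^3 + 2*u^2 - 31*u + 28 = (u - 4)*(u - 1)*(u + 7)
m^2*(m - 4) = m^3 - 4*m^2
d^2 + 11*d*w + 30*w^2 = (d + 5*w)*(d + 6*w)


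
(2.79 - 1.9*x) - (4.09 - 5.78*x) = 3.88*x - 1.3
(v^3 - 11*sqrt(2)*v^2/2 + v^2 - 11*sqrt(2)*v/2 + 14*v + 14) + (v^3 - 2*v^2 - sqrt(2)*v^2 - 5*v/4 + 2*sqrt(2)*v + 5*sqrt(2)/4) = 2*v^3 - 13*sqrt(2)*v^2/2 - v^2 - 7*sqrt(2)*v/2 + 51*v/4 + 5*sqrt(2)/4 + 14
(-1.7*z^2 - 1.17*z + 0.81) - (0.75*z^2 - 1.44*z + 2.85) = -2.45*z^2 + 0.27*z - 2.04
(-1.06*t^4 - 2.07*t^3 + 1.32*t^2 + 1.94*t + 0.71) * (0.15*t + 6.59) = -0.159*t^5 - 7.2959*t^4 - 13.4433*t^3 + 8.9898*t^2 + 12.8911*t + 4.6789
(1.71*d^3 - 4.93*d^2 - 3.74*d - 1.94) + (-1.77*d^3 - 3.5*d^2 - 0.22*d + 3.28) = -0.0600000000000001*d^3 - 8.43*d^2 - 3.96*d + 1.34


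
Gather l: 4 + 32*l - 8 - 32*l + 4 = 0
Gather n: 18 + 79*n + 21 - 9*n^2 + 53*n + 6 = -9*n^2 + 132*n + 45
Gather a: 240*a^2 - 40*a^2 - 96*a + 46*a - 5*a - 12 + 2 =200*a^2 - 55*a - 10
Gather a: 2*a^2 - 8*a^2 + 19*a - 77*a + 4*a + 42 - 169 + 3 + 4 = -6*a^2 - 54*a - 120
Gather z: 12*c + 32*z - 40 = 12*c + 32*z - 40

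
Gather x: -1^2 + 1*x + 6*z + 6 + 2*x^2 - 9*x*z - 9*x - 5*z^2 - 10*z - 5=2*x^2 + x*(-9*z - 8) - 5*z^2 - 4*z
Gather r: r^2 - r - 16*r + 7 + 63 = r^2 - 17*r + 70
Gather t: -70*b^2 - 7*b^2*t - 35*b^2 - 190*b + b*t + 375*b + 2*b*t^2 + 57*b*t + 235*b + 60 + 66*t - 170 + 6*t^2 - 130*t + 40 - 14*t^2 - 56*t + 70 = -105*b^2 + 420*b + t^2*(2*b - 8) + t*(-7*b^2 + 58*b - 120)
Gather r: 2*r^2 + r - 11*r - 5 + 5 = 2*r^2 - 10*r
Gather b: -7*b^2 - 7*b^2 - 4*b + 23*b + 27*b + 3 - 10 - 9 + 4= -14*b^2 + 46*b - 12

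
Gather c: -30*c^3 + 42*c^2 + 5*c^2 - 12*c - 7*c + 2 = -30*c^3 + 47*c^2 - 19*c + 2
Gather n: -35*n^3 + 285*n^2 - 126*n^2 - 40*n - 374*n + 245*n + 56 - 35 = -35*n^3 + 159*n^2 - 169*n + 21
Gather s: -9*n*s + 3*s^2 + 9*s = 3*s^2 + s*(9 - 9*n)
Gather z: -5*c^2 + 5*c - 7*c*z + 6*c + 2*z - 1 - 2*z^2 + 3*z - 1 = -5*c^2 + 11*c - 2*z^2 + z*(5 - 7*c) - 2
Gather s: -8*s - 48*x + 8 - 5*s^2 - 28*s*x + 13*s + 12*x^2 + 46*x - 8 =-5*s^2 + s*(5 - 28*x) + 12*x^2 - 2*x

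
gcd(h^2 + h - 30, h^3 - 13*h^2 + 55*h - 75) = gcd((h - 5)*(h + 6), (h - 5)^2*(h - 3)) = h - 5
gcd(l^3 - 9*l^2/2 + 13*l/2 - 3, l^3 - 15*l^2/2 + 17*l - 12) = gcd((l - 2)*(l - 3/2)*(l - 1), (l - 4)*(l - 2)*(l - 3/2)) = l^2 - 7*l/2 + 3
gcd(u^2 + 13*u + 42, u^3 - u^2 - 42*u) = u + 6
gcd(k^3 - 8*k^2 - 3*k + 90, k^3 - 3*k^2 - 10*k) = k - 5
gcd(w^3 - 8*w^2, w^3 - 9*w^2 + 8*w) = w^2 - 8*w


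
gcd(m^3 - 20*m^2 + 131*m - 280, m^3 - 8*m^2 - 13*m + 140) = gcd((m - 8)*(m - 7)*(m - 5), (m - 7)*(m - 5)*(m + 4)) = m^2 - 12*m + 35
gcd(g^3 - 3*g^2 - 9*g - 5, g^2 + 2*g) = 1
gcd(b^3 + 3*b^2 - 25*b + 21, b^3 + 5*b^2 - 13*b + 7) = b^2 + 6*b - 7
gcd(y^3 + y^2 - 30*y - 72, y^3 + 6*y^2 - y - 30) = y + 3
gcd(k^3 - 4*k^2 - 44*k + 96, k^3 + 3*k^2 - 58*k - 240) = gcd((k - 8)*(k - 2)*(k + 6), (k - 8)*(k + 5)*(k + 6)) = k^2 - 2*k - 48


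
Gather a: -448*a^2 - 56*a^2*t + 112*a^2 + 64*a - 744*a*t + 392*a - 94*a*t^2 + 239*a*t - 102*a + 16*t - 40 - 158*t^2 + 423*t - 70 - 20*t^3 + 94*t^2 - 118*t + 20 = a^2*(-56*t - 336) + a*(-94*t^2 - 505*t + 354) - 20*t^3 - 64*t^2 + 321*t - 90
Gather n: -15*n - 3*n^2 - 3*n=-3*n^2 - 18*n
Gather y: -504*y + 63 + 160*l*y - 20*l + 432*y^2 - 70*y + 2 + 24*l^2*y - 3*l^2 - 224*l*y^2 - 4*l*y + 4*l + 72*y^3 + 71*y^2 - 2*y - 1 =-3*l^2 - 16*l + 72*y^3 + y^2*(503 - 224*l) + y*(24*l^2 + 156*l - 576) + 64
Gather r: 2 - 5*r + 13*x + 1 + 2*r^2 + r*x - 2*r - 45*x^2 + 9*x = 2*r^2 + r*(x - 7) - 45*x^2 + 22*x + 3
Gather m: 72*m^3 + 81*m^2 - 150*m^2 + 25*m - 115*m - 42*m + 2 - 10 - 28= 72*m^3 - 69*m^2 - 132*m - 36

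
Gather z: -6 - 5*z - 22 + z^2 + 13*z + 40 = z^2 + 8*z + 12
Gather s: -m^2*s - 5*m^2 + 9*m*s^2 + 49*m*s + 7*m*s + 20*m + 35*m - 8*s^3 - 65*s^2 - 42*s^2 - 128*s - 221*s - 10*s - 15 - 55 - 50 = -5*m^2 + 55*m - 8*s^3 + s^2*(9*m - 107) + s*(-m^2 + 56*m - 359) - 120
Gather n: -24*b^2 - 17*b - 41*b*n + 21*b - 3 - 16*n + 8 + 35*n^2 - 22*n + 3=-24*b^2 + 4*b + 35*n^2 + n*(-41*b - 38) + 8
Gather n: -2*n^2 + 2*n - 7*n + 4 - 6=-2*n^2 - 5*n - 2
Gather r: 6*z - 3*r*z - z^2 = -3*r*z - z^2 + 6*z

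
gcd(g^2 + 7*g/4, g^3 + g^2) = g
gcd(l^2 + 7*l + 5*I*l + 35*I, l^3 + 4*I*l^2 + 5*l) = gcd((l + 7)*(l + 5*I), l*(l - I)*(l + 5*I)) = l + 5*I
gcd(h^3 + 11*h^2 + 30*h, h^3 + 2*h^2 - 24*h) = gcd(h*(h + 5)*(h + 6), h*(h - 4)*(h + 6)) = h^2 + 6*h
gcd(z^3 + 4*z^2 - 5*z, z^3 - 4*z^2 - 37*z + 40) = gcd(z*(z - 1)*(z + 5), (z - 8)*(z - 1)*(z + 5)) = z^2 + 4*z - 5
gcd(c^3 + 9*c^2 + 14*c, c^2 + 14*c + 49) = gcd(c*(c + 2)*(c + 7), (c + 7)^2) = c + 7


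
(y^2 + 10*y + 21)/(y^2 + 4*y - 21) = (y + 3)/(y - 3)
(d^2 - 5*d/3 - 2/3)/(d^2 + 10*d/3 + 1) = (d - 2)/(d + 3)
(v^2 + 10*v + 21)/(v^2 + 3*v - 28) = (v + 3)/(v - 4)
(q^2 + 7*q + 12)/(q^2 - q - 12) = (q + 4)/(q - 4)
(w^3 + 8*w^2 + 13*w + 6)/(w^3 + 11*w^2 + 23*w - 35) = (w^3 + 8*w^2 + 13*w + 6)/(w^3 + 11*w^2 + 23*w - 35)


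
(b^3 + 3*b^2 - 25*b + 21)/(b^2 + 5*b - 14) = (b^2 - 4*b + 3)/(b - 2)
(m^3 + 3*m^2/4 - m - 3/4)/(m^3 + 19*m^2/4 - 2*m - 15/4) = (m + 1)/(m + 5)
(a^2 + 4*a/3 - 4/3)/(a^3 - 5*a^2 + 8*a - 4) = (3*a^2 + 4*a - 4)/(3*(a^3 - 5*a^2 + 8*a - 4))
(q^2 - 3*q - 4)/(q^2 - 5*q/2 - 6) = 2*(q + 1)/(2*q + 3)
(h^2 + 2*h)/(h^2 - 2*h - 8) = h/(h - 4)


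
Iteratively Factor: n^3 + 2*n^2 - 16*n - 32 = (n + 2)*(n^2 - 16) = (n + 2)*(n + 4)*(n - 4)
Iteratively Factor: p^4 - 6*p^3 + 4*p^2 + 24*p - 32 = (p - 2)*(p^3 - 4*p^2 - 4*p + 16) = (p - 2)^2*(p^2 - 2*p - 8) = (p - 2)^2*(p + 2)*(p - 4)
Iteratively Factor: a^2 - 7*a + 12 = (a - 3)*(a - 4)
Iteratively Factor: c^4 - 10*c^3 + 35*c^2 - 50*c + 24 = (c - 4)*(c^3 - 6*c^2 + 11*c - 6) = (c - 4)*(c - 2)*(c^2 - 4*c + 3) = (c - 4)*(c - 2)*(c - 1)*(c - 3)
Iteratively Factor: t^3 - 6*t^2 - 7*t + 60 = (t - 4)*(t^2 - 2*t - 15) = (t - 4)*(t + 3)*(t - 5)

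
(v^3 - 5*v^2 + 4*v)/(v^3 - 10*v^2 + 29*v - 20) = v/(v - 5)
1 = 1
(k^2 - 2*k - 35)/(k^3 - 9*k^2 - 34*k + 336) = (k + 5)/(k^2 - 2*k - 48)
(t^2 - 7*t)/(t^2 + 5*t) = (t - 7)/(t + 5)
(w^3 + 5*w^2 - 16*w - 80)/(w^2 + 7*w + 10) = (w^2 - 16)/(w + 2)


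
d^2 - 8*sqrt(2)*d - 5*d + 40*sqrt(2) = (d - 5)*(d - 8*sqrt(2))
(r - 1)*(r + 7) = r^2 + 6*r - 7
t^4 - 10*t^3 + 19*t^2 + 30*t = t*(t - 6)*(t - 5)*(t + 1)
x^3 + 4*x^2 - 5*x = x*(x - 1)*(x + 5)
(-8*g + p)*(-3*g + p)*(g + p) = 24*g^3 + 13*g^2*p - 10*g*p^2 + p^3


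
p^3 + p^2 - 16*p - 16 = (p - 4)*(p + 1)*(p + 4)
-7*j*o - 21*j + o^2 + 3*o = (-7*j + o)*(o + 3)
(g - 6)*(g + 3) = g^2 - 3*g - 18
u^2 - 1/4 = (u - 1/2)*(u + 1/2)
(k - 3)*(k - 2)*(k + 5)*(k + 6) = k^4 + 6*k^3 - 19*k^2 - 84*k + 180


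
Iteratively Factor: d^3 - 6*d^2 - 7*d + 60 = (d + 3)*(d^2 - 9*d + 20) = (d - 4)*(d + 3)*(d - 5)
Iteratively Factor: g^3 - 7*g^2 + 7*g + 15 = (g - 3)*(g^2 - 4*g - 5) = (g - 5)*(g - 3)*(g + 1)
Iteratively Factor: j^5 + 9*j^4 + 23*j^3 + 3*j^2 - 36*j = (j - 1)*(j^4 + 10*j^3 + 33*j^2 + 36*j) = j*(j - 1)*(j^3 + 10*j^2 + 33*j + 36) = j*(j - 1)*(j + 3)*(j^2 + 7*j + 12) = j*(j - 1)*(j + 3)*(j + 4)*(j + 3)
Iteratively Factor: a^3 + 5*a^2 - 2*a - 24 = (a + 3)*(a^2 + 2*a - 8) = (a + 3)*(a + 4)*(a - 2)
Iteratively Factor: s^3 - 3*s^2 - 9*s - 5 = (s + 1)*(s^2 - 4*s - 5) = (s - 5)*(s + 1)*(s + 1)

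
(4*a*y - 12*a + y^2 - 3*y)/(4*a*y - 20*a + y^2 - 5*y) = (y - 3)/(y - 5)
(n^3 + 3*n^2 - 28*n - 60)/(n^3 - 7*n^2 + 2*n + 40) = (n + 6)/(n - 4)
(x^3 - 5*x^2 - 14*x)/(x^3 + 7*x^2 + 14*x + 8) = x*(x - 7)/(x^2 + 5*x + 4)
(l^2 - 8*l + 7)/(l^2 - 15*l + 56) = (l - 1)/(l - 8)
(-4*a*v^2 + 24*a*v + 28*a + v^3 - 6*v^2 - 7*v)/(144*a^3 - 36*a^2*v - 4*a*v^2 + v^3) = (v^2 - 6*v - 7)/(-36*a^2 + v^2)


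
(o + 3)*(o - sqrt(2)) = o^2 - sqrt(2)*o + 3*o - 3*sqrt(2)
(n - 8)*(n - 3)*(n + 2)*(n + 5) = n^4 - 4*n^3 - 43*n^2 + 58*n + 240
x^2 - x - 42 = (x - 7)*(x + 6)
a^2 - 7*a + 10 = (a - 5)*(a - 2)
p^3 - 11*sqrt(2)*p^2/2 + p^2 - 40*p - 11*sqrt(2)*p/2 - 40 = (p + 1)*(p - 8*sqrt(2))*(p + 5*sqrt(2)/2)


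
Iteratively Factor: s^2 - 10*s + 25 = (s - 5)*(s - 5)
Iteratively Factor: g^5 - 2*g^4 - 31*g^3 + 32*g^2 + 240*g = (g)*(g^4 - 2*g^3 - 31*g^2 + 32*g + 240) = g*(g + 3)*(g^3 - 5*g^2 - 16*g + 80) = g*(g + 3)*(g + 4)*(g^2 - 9*g + 20) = g*(g - 5)*(g + 3)*(g + 4)*(g - 4)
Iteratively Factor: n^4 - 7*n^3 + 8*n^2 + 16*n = (n - 4)*(n^3 - 3*n^2 - 4*n) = (n - 4)^2*(n^2 + n) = n*(n - 4)^2*(n + 1)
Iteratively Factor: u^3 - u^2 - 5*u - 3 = (u + 1)*(u^2 - 2*u - 3) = (u + 1)^2*(u - 3)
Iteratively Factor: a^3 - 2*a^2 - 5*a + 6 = (a + 2)*(a^2 - 4*a + 3) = (a - 1)*(a + 2)*(a - 3)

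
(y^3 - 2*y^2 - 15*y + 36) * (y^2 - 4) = y^5 - 2*y^4 - 19*y^3 + 44*y^2 + 60*y - 144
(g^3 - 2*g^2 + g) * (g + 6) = g^4 + 4*g^3 - 11*g^2 + 6*g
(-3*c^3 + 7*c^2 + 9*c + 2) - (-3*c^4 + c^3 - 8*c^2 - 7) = 3*c^4 - 4*c^3 + 15*c^2 + 9*c + 9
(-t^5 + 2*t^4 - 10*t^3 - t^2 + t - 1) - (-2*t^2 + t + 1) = -t^5 + 2*t^4 - 10*t^3 + t^2 - 2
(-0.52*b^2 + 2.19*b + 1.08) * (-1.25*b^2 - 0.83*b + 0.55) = 0.65*b^4 - 2.3059*b^3 - 3.4537*b^2 + 0.3081*b + 0.594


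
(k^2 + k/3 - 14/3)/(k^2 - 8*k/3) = (3*k^2 + k - 14)/(k*(3*k - 8))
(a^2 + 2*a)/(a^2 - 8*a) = (a + 2)/(a - 8)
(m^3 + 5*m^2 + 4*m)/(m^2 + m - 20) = m*(m^2 + 5*m + 4)/(m^2 + m - 20)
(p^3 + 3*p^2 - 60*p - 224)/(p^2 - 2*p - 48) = (p^2 + 11*p + 28)/(p + 6)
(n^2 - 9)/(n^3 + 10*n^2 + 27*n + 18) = (n - 3)/(n^2 + 7*n + 6)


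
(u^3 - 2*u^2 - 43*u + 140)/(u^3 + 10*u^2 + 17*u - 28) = (u^2 - 9*u + 20)/(u^2 + 3*u - 4)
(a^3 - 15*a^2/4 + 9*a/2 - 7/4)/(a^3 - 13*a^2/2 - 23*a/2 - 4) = (-4*a^3 + 15*a^2 - 18*a + 7)/(2*(-2*a^3 + 13*a^2 + 23*a + 8))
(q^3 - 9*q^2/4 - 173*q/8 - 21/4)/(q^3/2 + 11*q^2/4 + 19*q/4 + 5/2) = (8*q^3 - 18*q^2 - 173*q - 42)/(2*(2*q^3 + 11*q^2 + 19*q + 10))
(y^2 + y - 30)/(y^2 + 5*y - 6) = (y - 5)/(y - 1)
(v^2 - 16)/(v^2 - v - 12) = (v + 4)/(v + 3)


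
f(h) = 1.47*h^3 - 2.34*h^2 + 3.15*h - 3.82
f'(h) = 4.41*h^2 - 4.68*h + 3.15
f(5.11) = 147.32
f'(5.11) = 94.39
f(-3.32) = -93.86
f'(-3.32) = 67.30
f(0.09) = -3.55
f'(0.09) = 2.76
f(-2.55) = -51.44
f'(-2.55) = 43.76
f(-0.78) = -8.40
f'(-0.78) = 9.48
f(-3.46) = -103.62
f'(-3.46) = 72.14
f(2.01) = 4.99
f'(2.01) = 11.56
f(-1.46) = -17.98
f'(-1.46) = 19.38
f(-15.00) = -5538.82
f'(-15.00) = 1065.60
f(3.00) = 24.26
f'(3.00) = 28.80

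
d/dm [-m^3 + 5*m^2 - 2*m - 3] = -3*m^2 + 10*m - 2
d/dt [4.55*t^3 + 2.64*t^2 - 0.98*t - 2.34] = 13.65*t^2 + 5.28*t - 0.98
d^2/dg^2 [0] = 0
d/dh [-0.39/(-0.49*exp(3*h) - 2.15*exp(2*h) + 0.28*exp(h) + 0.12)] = (-0.5733*exp(2*h) - 1.677*exp(h) + 0.1092)*exp(h)/(0.49*exp(3*h) + 2.15*exp(2*h) - 0.28*exp(h) - 0.12)^2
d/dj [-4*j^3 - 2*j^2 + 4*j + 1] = -12*j^2 - 4*j + 4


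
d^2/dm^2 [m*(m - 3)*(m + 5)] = 6*m + 4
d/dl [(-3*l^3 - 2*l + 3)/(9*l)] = (-2*l^3 - 1)/(3*l^2)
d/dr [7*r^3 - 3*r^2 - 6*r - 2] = 21*r^2 - 6*r - 6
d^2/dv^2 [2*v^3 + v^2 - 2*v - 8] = 12*v + 2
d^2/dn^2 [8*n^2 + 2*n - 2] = 16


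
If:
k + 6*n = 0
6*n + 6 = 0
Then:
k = 6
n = -1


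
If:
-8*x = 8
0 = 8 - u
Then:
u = 8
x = -1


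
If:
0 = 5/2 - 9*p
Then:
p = 5/18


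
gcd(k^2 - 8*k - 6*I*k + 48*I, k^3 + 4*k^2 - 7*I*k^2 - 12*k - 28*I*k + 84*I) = 1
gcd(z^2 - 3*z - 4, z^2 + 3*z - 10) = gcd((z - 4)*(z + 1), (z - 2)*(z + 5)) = 1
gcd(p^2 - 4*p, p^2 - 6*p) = p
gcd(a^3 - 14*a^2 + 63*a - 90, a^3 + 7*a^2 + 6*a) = 1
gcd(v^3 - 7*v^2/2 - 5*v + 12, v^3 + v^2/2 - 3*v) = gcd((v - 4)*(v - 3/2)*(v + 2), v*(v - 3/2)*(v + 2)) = v^2 + v/2 - 3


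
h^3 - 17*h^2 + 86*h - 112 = (h - 8)*(h - 7)*(h - 2)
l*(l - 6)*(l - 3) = l^3 - 9*l^2 + 18*l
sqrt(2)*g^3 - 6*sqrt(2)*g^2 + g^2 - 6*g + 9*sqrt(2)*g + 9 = (g - 3)^2*(sqrt(2)*g + 1)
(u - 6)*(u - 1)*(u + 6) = u^3 - u^2 - 36*u + 36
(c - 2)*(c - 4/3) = c^2 - 10*c/3 + 8/3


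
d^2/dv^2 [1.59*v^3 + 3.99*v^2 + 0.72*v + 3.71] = 9.54*v + 7.98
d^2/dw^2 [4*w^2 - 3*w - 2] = 8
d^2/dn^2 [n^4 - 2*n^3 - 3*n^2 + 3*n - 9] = 12*n^2 - 12*n - 6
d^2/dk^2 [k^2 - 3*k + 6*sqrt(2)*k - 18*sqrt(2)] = 2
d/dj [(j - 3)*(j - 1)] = 2*j - 4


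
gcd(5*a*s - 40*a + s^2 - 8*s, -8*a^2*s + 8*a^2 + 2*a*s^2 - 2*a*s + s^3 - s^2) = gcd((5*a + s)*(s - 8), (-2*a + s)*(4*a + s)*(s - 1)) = 1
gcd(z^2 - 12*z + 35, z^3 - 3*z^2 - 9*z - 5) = z - 5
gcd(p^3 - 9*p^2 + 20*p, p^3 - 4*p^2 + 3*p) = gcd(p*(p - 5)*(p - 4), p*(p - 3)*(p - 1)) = p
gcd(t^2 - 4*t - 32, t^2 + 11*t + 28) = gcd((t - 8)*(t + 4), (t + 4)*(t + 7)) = t + 4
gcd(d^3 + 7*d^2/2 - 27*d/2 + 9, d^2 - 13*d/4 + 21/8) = d - 3/2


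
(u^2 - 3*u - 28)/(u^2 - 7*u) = (u + 4)/u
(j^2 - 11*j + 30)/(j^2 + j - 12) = (j^2 - 11*j + 30)/(j^2 + j - 12)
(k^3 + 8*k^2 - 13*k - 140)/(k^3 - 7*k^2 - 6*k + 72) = (k^2 + 12*k + 35)/(k^2 - 3*k - 18)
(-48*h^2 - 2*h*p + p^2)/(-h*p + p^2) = (48*h^2 + 2*h*p - p^2)/(p*(h - p))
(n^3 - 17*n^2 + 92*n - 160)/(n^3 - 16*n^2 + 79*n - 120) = (n - 4)/(n - 3)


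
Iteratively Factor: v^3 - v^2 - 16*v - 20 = (v - 5)*(v^2 + 4*v + 4) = (v - 5)*(v + 2)*(v + 2)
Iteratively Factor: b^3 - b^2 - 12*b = (b - 4)*(b^2 + 3*b) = b*(b - 4)*(b + 3)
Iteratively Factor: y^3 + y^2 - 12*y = (y - 3)*(y^2 + 4*y) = y*(y - 3)*(y + 4)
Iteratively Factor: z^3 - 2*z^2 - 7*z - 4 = (z - 4)*(z^2 + 2*z + 1) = (z - 4)*(z + 1)*(z + 1)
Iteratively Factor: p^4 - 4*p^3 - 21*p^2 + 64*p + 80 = (p + 1)*(p^3 - 5*p^2 - 16*p + 80) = (p + 1)*(p + 4)*(p^2 - 9*p + 20) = (p - 4)*(p + 1)*(p + 4)*(p - 5)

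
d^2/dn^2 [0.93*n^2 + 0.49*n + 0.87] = 1.86000000000000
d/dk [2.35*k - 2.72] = 2.35000000000000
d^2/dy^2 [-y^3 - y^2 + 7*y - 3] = -6*y - 2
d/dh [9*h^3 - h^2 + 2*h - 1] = 27*h^2 - 2*h + 2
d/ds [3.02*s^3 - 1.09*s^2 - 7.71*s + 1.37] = 9.06*s^2 - 2.18*s - 7.71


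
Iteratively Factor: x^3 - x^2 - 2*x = (x)*(x^2 - x - 2) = x*(x + 1)*(x - 2)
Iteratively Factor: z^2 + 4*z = (z + 4)*(z)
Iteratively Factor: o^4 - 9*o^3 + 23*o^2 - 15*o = (o - 3)*(o^3 - 6*o^2 + 5*o) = (o - 3)*(o - 1)*(o^2 - 5*o) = o*(o - 3)*(o - 1)*(o - 5)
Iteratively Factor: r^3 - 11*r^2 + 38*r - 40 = (r - 4)*(r^2 - 7*r + 10) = (r - 4)*(r - 2)*(r - 5)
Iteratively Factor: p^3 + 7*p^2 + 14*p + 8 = (p + 4)*(p^2 + 3*p + 2) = (p + 1)*(p + 4)*(p + 2)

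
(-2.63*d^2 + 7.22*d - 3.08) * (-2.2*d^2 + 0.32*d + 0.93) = 5.786*d^4 - 16.7256*d^3 + 6.6405*d^2 + 5.729*d - 2.8644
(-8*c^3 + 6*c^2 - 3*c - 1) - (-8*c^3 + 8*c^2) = -2*c^2 - 3*c - 1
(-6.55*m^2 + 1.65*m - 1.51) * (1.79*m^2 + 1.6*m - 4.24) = -11.7245*m^4 - 7.5265*m^3 + 27.7091*m^2 - 9.412*m + 6.4024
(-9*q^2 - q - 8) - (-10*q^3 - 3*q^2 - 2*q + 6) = 10*q^3 - 6*q^2 + q - 14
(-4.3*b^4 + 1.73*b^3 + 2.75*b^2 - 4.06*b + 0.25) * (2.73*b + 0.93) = -11.739*b^5 + 0.7239*b^4 + 9.1164*b^3 - 8.5263*b^2 - 3.0933*b + 0.2325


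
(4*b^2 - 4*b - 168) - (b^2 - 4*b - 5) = 3*b^2 - 163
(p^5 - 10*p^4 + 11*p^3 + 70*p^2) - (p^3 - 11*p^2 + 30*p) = p^5 - 10*p^4 + 10*p^3 + 81*p^2 - 30*p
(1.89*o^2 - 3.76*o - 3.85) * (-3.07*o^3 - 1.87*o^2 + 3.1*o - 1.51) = -5.8023*o^5 + 8.0089*o^4 + 24.7097*o^3 - 7.3104*o^2 - 6.2574*o + 5.8135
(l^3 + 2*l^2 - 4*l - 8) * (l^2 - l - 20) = l^5 + l^4 - 26*l^3 - 44*l^2 + 88*l + 160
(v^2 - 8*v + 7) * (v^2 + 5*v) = v^4 - 3*v^3 - 33*v^2 + 35*v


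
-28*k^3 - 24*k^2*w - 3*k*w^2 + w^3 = (-7*k + w)*(2*k + w)^2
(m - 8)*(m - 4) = m^2 - 12*m + 32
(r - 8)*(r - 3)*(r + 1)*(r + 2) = r^4 - 8*r^3 - 7*r^2 + 50*r + 48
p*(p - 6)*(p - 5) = p^3 - 11*p^2 + 30*p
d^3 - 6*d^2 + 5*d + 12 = (d - 4)*(d - 3)*(d + 1)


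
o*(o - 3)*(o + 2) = o^3 - o^2 - 6*o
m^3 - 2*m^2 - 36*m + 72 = (m - 6)*(m - 2)*(m + 6)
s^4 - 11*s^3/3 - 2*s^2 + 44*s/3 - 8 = (s - 3)*(s - 2)*(s - 2/3)*(s + 2)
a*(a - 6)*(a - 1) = a^3 - 7*a^2 + 6*a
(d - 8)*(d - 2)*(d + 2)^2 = d^4 - 6*d^3 - 20*d^2 + 24*d + 64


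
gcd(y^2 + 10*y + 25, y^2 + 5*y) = y + 5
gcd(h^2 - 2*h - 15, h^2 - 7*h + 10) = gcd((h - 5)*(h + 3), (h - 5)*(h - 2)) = h - 5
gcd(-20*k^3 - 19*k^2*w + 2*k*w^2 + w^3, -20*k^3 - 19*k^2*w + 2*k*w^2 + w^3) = -20*k^3 - 19*k^2*w + 2*k*w^2 + w^3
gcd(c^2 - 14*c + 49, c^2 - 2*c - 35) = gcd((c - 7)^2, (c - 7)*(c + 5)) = c - 7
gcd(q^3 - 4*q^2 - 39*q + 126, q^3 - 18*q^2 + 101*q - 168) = q^2 - 10*q + 21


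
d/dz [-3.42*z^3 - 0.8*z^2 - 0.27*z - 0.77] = -10.26*z^2 - 1.6*z - 0.27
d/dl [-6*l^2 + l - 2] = 1 - 12*l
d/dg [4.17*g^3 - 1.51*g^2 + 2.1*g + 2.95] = 12.51*g^2 - 3.02*g + 2.1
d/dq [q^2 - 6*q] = 2*q - 6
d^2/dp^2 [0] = 0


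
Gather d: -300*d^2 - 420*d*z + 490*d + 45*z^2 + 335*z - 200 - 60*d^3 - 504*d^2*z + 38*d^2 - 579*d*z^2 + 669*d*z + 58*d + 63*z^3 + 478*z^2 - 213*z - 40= -60*d^3 + d^2*(-504*z - 262) + d*(-579*z^2 + 249*z + 548) + 63*z^3 + 523*z^2 + 122*z - 240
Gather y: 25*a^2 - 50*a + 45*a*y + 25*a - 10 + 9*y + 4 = 25*a^2 - 25*a + y*(45*a + 9) - 6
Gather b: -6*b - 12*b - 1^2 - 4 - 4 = -18*b - 9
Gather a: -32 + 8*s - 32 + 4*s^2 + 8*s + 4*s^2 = 8*s^2 + 16*s - 64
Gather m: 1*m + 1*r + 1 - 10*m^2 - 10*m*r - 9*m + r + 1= -10*m^2 + m*(-10*r - 8) + 2*r + 2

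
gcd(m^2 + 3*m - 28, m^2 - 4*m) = m - 4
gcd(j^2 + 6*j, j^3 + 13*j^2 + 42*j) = j^2 + 6*j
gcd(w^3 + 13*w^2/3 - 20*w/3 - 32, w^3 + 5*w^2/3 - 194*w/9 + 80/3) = w - 8/3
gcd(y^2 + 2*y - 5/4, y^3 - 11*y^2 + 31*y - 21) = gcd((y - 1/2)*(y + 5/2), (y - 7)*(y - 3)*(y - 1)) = 1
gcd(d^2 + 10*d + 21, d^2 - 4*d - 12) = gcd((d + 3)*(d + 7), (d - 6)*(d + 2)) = 1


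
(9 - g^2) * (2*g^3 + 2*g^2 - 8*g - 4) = -2*g^5 - 2*g^4 + 26*g^3 + 22*g^2 - 72*g - 36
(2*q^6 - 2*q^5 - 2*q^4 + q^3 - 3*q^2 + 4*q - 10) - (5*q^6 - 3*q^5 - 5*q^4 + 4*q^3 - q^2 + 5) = -3*q^6 + q^5 + 3*q^4 - 3*q^3 - 2*q^2 + 4*q - 15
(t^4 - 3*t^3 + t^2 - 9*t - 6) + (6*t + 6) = t^4 - 3*t^3 + t^2 - 3*t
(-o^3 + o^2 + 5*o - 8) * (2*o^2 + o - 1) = -2*o^5 + o^4 + 12*o^3 - 12*o^2 - 13*o + 8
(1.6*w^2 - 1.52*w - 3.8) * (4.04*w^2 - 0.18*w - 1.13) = 6.464*w^4 - 6.4288*w^3 - 16.8864*w^2 + 2.4016*w + 4.294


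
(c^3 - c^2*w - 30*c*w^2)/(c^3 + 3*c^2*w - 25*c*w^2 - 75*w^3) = c*(-c + 6*w)/(-c^2 + 2*c*w + 15*w^2)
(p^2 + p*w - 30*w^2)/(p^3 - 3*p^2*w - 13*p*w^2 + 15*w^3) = (p + 6*w)/(p^2 + 2*p*w - 3*w^2)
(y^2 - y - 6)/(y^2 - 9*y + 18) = (y + 2)/(y - 6)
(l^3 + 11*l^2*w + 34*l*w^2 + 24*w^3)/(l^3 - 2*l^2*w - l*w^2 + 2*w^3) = (l^2 + 10*l*w + 24*w^2)/(l^2 - 3*l*w + 2*w^2)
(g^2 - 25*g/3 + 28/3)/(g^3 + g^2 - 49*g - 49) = (g - 4/3)/(g^2 + 8*g + 7)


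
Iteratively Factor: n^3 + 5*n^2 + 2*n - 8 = (n + 4)*(n^2 + n - 2) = (n + 2)*(n + 4)*(n - 1)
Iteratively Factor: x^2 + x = (x + 1)*(x)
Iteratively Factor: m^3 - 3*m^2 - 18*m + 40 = (m + 4)*(m^2 - 7*m + 10) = (m - 2)*(m + 4)*(m - 5)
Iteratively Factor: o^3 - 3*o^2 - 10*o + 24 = (o - 4)*(o^2 + o - 6) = (o - 4)*(o - 2)*(o + 3)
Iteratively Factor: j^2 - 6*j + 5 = (j - 5)*(j - 1)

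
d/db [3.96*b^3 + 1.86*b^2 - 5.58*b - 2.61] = 11.88*b^2 + 3.72*b - 5.58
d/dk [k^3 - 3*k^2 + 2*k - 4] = 3*k^2 - 6*k + 2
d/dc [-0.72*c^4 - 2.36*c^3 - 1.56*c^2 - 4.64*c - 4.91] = -2.88*c^3 - 7.08*c^2 - 3.12*c - 4.64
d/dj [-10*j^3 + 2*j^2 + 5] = 2*j*(2 - 15*j)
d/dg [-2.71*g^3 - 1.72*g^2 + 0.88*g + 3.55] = -8.13*g^2 - 3.44*g + 0.88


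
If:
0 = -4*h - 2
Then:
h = -1/2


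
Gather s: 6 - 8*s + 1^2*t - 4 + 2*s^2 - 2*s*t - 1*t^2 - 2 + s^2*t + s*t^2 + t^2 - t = s^2*(t + 2) + s*(t^2 - 2*t - 8)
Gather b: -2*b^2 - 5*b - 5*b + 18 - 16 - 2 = -2*b^2 - 10*b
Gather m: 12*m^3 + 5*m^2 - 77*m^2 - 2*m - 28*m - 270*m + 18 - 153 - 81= 12*m^3 - 72*m^2 - 300*m - 216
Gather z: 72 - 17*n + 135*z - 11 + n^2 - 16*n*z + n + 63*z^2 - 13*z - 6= n^2 - 16*n + 63*z^2 + z*(122 - 16*n) + 55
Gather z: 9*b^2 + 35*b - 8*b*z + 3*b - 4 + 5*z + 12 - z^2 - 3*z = 9*b^2 + 38*b - z^2 + z*(2 - 8*b) + 8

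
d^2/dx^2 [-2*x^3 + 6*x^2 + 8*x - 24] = 12 - 12*x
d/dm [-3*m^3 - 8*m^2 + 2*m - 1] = -9*m^2 - 16*m + 2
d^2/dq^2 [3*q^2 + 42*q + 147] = 6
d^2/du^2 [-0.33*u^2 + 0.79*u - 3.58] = -0.660000000000000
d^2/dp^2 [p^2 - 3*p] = 2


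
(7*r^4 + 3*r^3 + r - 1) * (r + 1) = 7*r^5 + 10*r^4 + 3*r^3 + r^2 - 1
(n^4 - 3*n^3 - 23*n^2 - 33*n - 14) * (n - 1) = n^5 - 4*n^4 - 20*n^3 - 10*n^2 + 19*n + 14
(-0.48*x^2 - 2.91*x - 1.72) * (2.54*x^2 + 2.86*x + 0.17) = -1.2192*x^4 - 8.7642*x^3 - 12.773*x^2 - 5.4139*x - 0.2924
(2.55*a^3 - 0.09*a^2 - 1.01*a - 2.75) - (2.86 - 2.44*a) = 2.55*a^3 - 0.09*a^2 + 1.43*a - 5.61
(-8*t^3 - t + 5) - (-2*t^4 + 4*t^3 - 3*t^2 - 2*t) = 2*t^4 - 12*t^3 + 3*t^2 + t + 5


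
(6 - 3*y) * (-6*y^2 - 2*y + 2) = 18*y^3 - 30*y^2 - 18*y + 12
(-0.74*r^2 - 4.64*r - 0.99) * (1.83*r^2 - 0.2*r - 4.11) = -1.3542*r^4 - 8.3432*r^3 + 2.1577*r^2 + 19.2684*r + 4.0689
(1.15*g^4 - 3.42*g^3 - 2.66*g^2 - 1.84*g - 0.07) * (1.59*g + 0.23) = 1.8285*g^5 - 5.1733*g^4 - 5.016*g^3 - 3.5374*g^2 - 0.5345*g - 0.0161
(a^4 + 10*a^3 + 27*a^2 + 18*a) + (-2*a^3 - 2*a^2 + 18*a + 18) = a^4 + 8*a^3 + 25*a^2 + 36*a + 18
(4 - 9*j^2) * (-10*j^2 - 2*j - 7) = 90*j^4 + 18*j^3 + 23*j^2 - 8*j - 28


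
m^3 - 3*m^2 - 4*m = m*(m - 4)*(m + 1)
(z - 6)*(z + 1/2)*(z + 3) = z^3 - 5*z^2/2 - 39*z/2 - 9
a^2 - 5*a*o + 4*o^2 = (a - 4*o)*(a - o)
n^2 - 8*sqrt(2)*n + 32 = (n - 4*sqrt(2))^2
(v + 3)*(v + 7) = v^2 + 10*v + 21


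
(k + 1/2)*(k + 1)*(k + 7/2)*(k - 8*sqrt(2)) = k^4 - 8*sqrt(2)*k^3 + 5*k^3 - 40*sqrt(2)*k^2 + 23*k^2/4 - 46*sqrt(2)*k + 7*k/4 - 14*sqrt(2)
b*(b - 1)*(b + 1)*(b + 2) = b^4 + 2*b^3 - b^2 - 2*b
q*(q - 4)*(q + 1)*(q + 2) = q^4 - q^3 - 10*q^2 - 8*q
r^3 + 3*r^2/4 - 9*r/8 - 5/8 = (r - 1)*(r + 1/2)*(r + 5/4)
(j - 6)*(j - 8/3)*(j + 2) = j^3 - 20*j^2/3 - 4*j/3 + 32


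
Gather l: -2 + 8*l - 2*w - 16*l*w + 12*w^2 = l*(8 - 16*w) + 12*w^2 - 2*w - 2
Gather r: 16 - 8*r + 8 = 24 - 8*r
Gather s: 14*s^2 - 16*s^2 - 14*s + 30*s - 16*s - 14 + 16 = 2 - 2*s^2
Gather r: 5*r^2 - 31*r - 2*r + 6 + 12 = 5*r^2 - 33*r + 18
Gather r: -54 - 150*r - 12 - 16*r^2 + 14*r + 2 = -16*r^2 - 136*r - 64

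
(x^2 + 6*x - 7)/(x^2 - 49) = (x - 1)/(x - 7)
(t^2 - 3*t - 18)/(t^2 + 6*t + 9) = (t - 6)/(t + 3)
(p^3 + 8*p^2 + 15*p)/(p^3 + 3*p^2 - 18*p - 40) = p*(p + 3)/(p^2 - 2*p - 8)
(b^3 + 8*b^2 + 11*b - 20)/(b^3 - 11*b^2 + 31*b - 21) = (b^2 + 9*b + 20)/(b^2 - 10*b + 21)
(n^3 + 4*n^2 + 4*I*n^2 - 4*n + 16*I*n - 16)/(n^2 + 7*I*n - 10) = (n^2 + 2*n*(2 + I) + 8*I)/(n + 5*I)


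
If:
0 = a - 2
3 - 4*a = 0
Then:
No Solution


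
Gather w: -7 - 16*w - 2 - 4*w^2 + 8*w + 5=-4*w^2 - 8*w - 4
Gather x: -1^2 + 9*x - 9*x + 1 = 0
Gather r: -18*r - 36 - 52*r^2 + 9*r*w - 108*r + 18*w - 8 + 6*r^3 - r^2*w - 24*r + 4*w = 6*r^3 + r^2*(-w - 52) + r*(9*w - 150) + 22*w - 44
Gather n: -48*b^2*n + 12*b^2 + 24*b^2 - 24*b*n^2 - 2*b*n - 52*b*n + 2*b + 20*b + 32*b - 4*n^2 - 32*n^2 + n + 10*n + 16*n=36*b^2 + 54*b + n^2*(-24*b - 36) + n*(-48*b^2 - 54*b + 27)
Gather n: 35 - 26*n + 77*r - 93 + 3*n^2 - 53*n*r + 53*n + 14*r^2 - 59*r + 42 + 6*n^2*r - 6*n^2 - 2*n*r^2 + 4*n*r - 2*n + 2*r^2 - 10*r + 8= n^2*(6*r - 3) + n*(-2*r^2 - 49*r + 25) + 16*r^2 + 8*r - 8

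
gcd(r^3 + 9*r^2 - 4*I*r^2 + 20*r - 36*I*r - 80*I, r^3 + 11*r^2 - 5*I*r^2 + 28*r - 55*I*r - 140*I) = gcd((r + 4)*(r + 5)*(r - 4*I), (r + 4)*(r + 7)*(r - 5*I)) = r + 4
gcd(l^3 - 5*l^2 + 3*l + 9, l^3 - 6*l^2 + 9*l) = l^2 - 6*l + 9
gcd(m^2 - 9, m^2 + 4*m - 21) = m - 3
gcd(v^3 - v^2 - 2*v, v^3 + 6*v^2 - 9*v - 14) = v^2 - v - 2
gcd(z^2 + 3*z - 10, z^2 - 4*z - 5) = 1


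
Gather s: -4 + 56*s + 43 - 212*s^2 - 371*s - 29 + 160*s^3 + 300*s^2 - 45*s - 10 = 160*s^3 + 88*s^2 - 360*s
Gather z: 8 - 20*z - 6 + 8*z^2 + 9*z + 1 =8*z^2 - 11*z + 3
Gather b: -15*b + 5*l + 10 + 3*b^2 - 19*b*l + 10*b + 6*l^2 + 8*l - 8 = 3*b^2 + b*(-19*l - 5) + 6*l^2 + 13*l + 2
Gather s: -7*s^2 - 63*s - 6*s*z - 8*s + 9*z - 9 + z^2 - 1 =-7*s^2 + s*(-6*z - 71) + z^2 + 9*z - 10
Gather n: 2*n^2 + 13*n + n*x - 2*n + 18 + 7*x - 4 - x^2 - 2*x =2*n^2 + n*(x + 11) - x^2 + 5*x + 14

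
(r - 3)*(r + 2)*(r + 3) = r^3 + 2*r^2 - 9*r - 18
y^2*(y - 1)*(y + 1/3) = y^4 - 2*y^3/3 - y^2/3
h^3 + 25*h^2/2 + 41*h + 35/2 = (h + 1/2)*(h + 5)*(h + 7)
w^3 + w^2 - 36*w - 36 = (w - 6)*(w + 1)*(w + 6)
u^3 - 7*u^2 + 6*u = u*(u - 6)*(u - 1)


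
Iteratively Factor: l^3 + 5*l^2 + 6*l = (l)*(l^2 + 5*l + 6) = l*(l + 2)*(l + 3)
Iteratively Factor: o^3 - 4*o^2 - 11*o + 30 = (o - 5)*(o^2 + o - 6) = (o - 5)*(o - 2)*(o + 3)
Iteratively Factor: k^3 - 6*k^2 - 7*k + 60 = (k + 3)*(k^2 - 9*k + 20) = (k - 4)*(k + 3)*(k - 5)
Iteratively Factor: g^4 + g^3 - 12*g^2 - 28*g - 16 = (g + 2)*(g^3 - g^2 - 10*g - 8) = (g + 2)^2*(g^2 - 3*g - 4) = (g - 4)*(g + 2)^2*(g + 1)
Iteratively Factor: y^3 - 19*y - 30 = (y + 3)*(y^2 - 3*y - 10) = (y - 5)*(y + 3)*(y + 2)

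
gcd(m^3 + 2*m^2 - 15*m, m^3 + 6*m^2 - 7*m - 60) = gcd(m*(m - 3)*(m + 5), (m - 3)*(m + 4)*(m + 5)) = m^2 + 2*m - 15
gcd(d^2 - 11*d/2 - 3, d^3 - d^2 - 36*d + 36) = d - 6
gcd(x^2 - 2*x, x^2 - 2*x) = x^2 - 2*x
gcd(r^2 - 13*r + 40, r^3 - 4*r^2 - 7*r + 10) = r - 5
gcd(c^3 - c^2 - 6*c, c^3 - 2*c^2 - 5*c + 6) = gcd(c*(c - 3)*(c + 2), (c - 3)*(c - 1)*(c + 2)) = c^2 - c - 6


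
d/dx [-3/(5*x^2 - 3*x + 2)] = 3*(10*x - 3)/(5*x^2 - 3*x + 2)^2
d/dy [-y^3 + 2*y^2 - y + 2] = -3*y^2 + 4*y - 1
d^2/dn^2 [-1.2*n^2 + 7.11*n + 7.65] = -2.40000000000000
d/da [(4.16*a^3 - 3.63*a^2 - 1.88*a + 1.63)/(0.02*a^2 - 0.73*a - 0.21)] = (0.0832*a^4 - 6.0736*a^3 + 0.0666999999999995*a^2 + 1.4594*a + 1.5847)/(0.0004*a^4 - 0.0292*a^3 + 0.5245*a^2 + 0.3066*a + 0.0441)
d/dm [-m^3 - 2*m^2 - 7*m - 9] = -3*m^2 - 4*m - 7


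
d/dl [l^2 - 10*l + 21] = 2*l - 10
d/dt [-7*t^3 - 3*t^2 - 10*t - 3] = -21*t^2 - 6*t - 10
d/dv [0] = 0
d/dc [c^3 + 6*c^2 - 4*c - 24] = 3*c^2 + 12*c - 4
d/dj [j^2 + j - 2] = 2*j + 1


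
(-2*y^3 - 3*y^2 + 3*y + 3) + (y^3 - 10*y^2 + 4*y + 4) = -y^3 - 13*y^2 + 7*y + 7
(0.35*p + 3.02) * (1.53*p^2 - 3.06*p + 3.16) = 0.5355*p^3 + 3.5496*p^2 - 8.1352*p + 9.5432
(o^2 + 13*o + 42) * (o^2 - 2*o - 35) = o^4 + 11*o^3 - 19*o^2 - 539*o - 1470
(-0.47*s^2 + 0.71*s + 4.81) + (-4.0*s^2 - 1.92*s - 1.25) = -4.47*s^2 - 1.21*s + 3.56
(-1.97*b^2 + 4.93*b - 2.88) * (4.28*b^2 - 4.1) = -8.4316*b^4 + 21.1004*b^3 - 4.2494*b^2 - 20.213*b + 11.808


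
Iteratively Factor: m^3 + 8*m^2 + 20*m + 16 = (m + 2)*(m^2 + 6*m + 8) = (m + 2)*(m + 4)*(m + 2)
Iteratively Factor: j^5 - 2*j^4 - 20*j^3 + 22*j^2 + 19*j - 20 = (j + 1)*(j^4 - 3*j^3 - 17*j^2 + 39*j - 20) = (j + 1)*(j + 4)*(j^3 - 7*j^2 + 11*j - 5) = (j - 5)*(j + 1)*(j + 4)*(j^2 - 2*j + 1) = (j - 5)*(j - 1)*(j + 1)*(j + 4)*(j - 1)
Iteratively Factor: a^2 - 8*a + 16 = (a - 4)*(a - 4)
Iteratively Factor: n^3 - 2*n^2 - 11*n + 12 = (n - 1)*(n^2 - n - 12) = (n - 1)*(n + 3)*(n - 4)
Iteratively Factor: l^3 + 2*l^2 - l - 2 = (l + 1)*(l^2 + l - 2) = (l - 1)*(l + 1)*(l + 2)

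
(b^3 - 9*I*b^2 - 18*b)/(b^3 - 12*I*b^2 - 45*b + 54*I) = b/(b - 3*I)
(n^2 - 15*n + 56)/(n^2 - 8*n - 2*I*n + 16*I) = (n - 7)/(n - 2*I)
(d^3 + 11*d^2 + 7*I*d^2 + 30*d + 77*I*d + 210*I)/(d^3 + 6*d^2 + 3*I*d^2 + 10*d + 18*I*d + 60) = (d^2 + d*(5 + 7*I) + 35*I)/(d^2 + 3*I*d + 10)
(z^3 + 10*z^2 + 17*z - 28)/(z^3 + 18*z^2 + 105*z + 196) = (z - 1)/(z + 7)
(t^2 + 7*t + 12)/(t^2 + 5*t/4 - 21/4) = 4*(t + 4)/(4*t - 7)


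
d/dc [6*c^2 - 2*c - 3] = 12*c - 2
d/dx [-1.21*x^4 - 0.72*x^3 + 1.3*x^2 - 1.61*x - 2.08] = -4.84*x^3 - 2.16*x^2 + 2.6*x - 1.61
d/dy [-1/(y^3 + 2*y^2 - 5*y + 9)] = (3*y^2 + 4*y - 5)/(y^3 + 2*y^2 - 5*y + 9)^2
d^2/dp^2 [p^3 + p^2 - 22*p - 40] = 6*p + 2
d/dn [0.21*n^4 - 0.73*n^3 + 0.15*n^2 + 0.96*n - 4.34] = 0.84*n^3 - 2.19*n^2 + 0.3*n + 0.96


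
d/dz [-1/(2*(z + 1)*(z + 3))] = (z + 2)/((z + 1)^2*(z + 3)^2)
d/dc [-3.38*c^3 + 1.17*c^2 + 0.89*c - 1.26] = -10.14*c^2 + 2.34*c + 0.89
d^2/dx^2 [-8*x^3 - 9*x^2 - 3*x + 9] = -48*x - 18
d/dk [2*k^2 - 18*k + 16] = 4*k - 18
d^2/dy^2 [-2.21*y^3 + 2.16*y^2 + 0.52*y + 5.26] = 4.32 - 13.26*y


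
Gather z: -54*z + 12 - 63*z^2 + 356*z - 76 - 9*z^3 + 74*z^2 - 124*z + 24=-9*z^3 + 11*z^2 + 178*z - 40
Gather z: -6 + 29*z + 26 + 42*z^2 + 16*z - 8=42*z^2 + 45*z + 12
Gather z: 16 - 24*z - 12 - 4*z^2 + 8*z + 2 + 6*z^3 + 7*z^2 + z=6*z^3 + 3*z^2 - 15*z + 6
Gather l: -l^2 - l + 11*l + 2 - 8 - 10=-l^2 + 10*l - 16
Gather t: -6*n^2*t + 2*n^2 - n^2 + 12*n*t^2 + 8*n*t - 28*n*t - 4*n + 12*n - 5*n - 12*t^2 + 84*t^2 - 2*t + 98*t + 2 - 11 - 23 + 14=n^2 + 3*n + t^2*(12*n + 72) + t*(-6*n^2 - 20*n + 96) - 18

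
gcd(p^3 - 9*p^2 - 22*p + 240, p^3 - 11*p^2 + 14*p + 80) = p - 8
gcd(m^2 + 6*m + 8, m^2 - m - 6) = m + 2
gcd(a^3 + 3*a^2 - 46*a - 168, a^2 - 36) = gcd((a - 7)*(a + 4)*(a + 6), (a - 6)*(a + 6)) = a + 6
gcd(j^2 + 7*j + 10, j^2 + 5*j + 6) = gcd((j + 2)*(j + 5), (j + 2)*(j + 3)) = j + 2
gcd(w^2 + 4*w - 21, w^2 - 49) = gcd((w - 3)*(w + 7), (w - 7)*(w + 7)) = w + 7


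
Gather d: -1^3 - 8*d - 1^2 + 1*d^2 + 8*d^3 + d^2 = 8*d^3 + 2*d^2 - 8*d - 2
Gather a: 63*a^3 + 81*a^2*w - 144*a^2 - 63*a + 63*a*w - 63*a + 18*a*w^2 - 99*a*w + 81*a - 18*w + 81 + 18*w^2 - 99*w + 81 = 63*a^3 + a^2*(81*w - 144) + a*(18*w^2 - 36*w - 45) + 18*w^2 - 117*w + 162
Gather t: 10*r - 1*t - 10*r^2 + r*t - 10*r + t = -10*r^2 + r*t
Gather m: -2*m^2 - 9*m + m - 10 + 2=-2*m^2 - 8*m - 8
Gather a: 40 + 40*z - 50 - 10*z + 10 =30*z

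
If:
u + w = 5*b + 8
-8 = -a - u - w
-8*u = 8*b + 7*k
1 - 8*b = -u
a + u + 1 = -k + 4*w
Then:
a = -1220/33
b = 244/33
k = -824/11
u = 1919/33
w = -145/11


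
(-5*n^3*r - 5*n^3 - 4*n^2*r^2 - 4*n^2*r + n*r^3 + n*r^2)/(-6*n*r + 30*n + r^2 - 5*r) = n*(5*n^2*r + 5*n^2 + 4*n*r^2 + 4*n*r - r^3 - r^2)/(6*n*r - 30*n - r^2 + 5*r)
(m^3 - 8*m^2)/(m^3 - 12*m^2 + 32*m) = m/(m - 4)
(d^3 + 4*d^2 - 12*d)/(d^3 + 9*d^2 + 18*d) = (d - 2)/(d + 3)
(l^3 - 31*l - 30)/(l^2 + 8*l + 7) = (l^2 - l - 30)/(l + 7)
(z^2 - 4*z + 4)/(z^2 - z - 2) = (z - 2)/(z + 1)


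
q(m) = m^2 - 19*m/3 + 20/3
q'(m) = 2*m - 19/3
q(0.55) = 3.49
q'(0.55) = -5.23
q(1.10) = 0.91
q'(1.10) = -4.13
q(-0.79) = 12.29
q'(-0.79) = -7.91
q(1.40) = -0.24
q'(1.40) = -3.53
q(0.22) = 5.32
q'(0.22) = -5.89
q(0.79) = 2.29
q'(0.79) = -4.75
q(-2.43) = 27.96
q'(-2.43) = -11.19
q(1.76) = -1.38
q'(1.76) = -2.81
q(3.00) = -3.33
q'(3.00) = -0.33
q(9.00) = 30.67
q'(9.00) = 11.67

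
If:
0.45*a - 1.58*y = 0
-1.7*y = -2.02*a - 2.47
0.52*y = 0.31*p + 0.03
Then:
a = -1.61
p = -0.87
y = -0.46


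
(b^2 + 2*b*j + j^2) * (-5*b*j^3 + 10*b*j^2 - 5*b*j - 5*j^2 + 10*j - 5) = -5*b^3*j^3 + 10*b^3*j^2 - 5*b^3*j - 10*b^2*j^4 + 20*b^2*j^3 - 15*b^2*j^2 + 10*b^2*j - 5*b^2 - 5*b*j^5 + 10*b*j^4 - 15*b*j^3 + 20*b*j^2 - 10*b*j - 5*j^4 + 10*j^3 - 5*j^2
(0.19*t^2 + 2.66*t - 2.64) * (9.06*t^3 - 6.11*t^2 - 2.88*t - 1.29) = 1.7214*t^5 + 22.9387*t^4 - 40.7182*t^3 + 8.2245*t^2 + 4.1718*t + 3.4056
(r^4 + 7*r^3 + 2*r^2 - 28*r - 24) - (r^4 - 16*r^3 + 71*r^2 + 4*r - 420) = 23*r^3 - 69*r^2 - 32*r + 396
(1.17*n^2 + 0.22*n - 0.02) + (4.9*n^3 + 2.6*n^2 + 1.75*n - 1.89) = 4.9*n^3 + 3.77*n^2 + 1.97*n - 1.91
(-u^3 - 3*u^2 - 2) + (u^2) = -u^3 - 2*u^2 - 2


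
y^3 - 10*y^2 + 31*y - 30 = (y - 5)*(y - 3)*(y - 2)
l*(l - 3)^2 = l^3 - 6*l^2 + 9*l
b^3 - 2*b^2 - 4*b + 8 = (b - 2)^2*(b + 2)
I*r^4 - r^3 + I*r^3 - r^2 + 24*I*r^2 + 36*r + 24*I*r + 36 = (r - 3*I)*(r - 2*I)*(r + 6*I)*(I*r + I)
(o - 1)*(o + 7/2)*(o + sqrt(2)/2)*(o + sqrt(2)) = o^4 + 3*sqrt(2)*o^3/2 + 5*o^3/2 - 5*o^2/2 + 15*sqrt(2)*o^2/4 - 21*sqrt(2)*o/4 + 5*o/2 - 7/2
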